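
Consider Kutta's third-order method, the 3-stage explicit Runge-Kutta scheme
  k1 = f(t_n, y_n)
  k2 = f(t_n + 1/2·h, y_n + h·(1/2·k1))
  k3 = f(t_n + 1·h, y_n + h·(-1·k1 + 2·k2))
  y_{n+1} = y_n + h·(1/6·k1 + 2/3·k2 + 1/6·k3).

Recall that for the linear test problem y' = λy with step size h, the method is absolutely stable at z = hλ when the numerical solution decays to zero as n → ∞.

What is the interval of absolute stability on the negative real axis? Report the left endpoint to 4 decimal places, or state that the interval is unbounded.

With y'=λy (z=hλ):
  order 3, 3-stage ⇒ R(z)=1+z+z^2/2+z^3/6
  (e.g. R(-0.45)=0.63606, |R|=0.63606)

Need |R(x)|<1, x<0.
x=-0.45: |R|=0.6361
|R(-2.09)|=0.4275 |R(-1.75)|=0.1120 |R(-0.88)|=0.3936
Bisect:
  x_lo=-3.1083 |R|=2.2827  x_hi=-0.1693 |R|=0.8443
  mid=-1.63878 |R|=0.02950 →hi
  mid=-2.37354 |R|=0.78533 →hi
  mid=-2.74092 |R|=1.41653 →lo
  mid=-2.55723 |R|=1.07465 →lo
  mid=-2.46538 |R|=0.92381 →hi
  mid=-2.51131 |R|=0.99764 →hi
  mid=-2.53427 |R|=1.03574 →lo
  mid=-2.52279 |R|=1.01659 →lo
  mid=-2.51705 |R|=1.00709 →lo
  ...
  [-2.51292,-2.51274] ⇒ x*=-2.5127
Interval (-2.5127, 0).

(-2.5127, 0).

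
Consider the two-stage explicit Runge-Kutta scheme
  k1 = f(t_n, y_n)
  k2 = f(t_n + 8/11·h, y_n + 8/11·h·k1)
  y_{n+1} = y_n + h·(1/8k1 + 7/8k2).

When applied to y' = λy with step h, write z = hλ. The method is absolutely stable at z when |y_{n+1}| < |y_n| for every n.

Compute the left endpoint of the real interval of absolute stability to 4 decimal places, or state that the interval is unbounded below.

left endpoint -1.5714.

On y'=λy, z=hλ:
  k1=λy_n ⇒ h·k1=z·y_n;  k2=λ(1+8/11z)y_n ⇒ h·k2=z(1+8/11z)y_n
  y_{n+1}/y_n = 1 + 1/8z + 7/8z(1+8/11z) = 1 + z + 7/11z²
  R(z) = 1 + z + 7/11z².

Boundary: |R(x)|=1, x<0.
x=-1.75: |R|=1.1989
R=1: x+7/11x²=0 ⇒ x=−11/7=-1.5714; min R=1−1/(4·7/11)=0.6071>−1
Confirm numerically:
  x=-1.305: |R|=0.77874 <1
  x=-0.798: |R|=0.60724 <1
  x=-0.668: |R|=0.61596 <1
  x=-2.121: |R|=1.74177 >1
  x=-2.102: |R|=1.70971 >1
  x=-1.995: |R|=1.53774 >1
So |R|<1 on (-1.5714, 0).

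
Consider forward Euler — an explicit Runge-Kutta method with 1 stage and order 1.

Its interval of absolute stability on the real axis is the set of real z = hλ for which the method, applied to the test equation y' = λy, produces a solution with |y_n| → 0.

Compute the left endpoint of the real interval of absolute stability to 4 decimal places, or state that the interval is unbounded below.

left endpoint -2.0000.

Test eqn y'=λy, z=hλ:
  order 1, 1-stage ⇒ R(z)=1+z
  (e.g. R(-0.43)=0.57000, |R|=0.57000)

Boundary: |R(x)|=1, x<0.
x=-0.43: |R|=0.5700
|R(-1.83)|=0.8300 |R(-1.07)|=0.0700 |R(-0.93)|=0.0700
Bisect:
  x_lo=-2.5971 |R|=1.5971  x_hi=-0.2001 |R|=0.7999
  mid=-1.39858 |R|=0.39858 →hi
  mid=-1.99783 |R|=0.99783 →hi
  mid=-2.29745 |R|=1.29745 →lo
  mid=-2.14764 |R|=1.14764 →lo
  mid=-2.07273 |R|=1.07273 →lo
  mid=-2.03528 |R|=1.03528 →lo
  mid=-2.01655 |R|=1.01655 →lo
  mid=-2.00719 |R|=1.00719 →lo
  mid=-2.00251 |R|=1.00251 →lo
  ...
  [-2.00002,-1.99988] ⇒ x*=-2.0000
Stable set (-2.0000, 0).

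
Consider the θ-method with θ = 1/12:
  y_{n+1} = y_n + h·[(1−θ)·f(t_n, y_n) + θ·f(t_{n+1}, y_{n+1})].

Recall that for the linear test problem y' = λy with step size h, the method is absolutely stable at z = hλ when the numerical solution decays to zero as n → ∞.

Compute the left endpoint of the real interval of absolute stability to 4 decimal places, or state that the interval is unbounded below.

left endpoint -2.4000.

Test eqn y'=λy, z=hλ:
  y_{n+1} = y_n + z·[11/12·y_n + 1/12·y_{n+1}] ⇒ (1 − 1/12z)y_{n+1} = (1 + 11/12z)y_n
  so R(z) = (1 + 11/12z)/(1 − 1/12z).

Solve |R(x)|<1 on ℝ⁻.
x=-1.09: |R|=0.0008
R=−1: 1+11/12x = −1+1/12x ⇒ -5/6x=2 ⇒ x=2/(-5/6)=-2.4000
Confirm numerically:
  x=-1.987: |R|=0.70473 <1
  x=-1.759: |R|=0.53412 <1
  x=-1.056: |R|=0.02941 <1
  x=-2.944: |R|=1.36403 >1
  x=-2.448: |R|=1.03322 >1
Stable set (-2.4000, 0).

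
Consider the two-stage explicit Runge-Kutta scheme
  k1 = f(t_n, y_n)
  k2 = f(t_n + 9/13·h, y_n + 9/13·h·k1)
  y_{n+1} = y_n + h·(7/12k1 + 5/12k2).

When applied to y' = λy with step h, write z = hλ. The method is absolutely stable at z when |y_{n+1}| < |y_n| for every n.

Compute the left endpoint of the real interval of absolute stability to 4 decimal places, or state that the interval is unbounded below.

z* = -3.4667.

Test eqn y'=λy, z=hλ:
  k1=λy_n ⇒ h·k1=z·y_n;  k2=λ(1+9/13z)y_n ⇒ h·k2=z(1+9/13z)y_n
  y_{n+1}/y_n = 1 + 7/12z + 5/12z(1+9/13z) = 1 + z + 15/52z²
  ⇒ R(z) = 1 + z + 15/52z².

Boundary: |R(x)|=1, x<0.
x=-0.91: |R|=0.3289
R=1: x+15/52x²=0 ⇒ x=−52/15=-3.4667; min R=1−1/(4·15/52)=0.1333>−1
Confirm numerically:
  x=-2.616: |R|=0.35807 <1
  x=-1.984: |R|=0.15146 <1
  x=-1.625: |R|=0.13672 <1
  x=-4.036: |R|=1.66284 >1
  x=-4.026: |R|=1.64958 >1
  x=-4.009: |R|=1.62718 >1
So |R|<1 on (-3.4667, 0).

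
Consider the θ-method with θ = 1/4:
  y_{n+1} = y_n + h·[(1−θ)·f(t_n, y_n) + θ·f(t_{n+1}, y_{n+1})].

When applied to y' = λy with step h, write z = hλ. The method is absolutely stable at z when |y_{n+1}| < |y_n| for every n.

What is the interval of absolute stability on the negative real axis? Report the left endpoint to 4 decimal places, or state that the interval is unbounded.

(-4.0000, 0).

Test eqn y'=λy, z=hλ:
  y_{n+1} = y_n + z·[3/4·y_n + 1/4·y_{n+1}] ⇒ (1 − 1/4z)y_{n+1} = (1 + 3/4z)y_n
  Hence R(z) = (1 + 3/4z)/(1 − 1/4z).

Need |R(x)|<1, x<0.
x=-1.68: |R|=0.1831
R=−1: 1+3/4x = −1+1/4x ⇒ -1/2x=2 ⇒ x=2/(-1/2)=-4.0000
Confirm numerically:
  x=-3.964: |R|=0.99096 <1
  x=-3.247: |R|=0.79219 <1
  x=-2.865: |R|=0.66934 <1
  x=-2.721: |R|=0.61940 <1
  x=-4.340: |R|=1.08153 >1
  x=-4.118: |R|=1.02907 >1
Stable set (-4.0000, 0).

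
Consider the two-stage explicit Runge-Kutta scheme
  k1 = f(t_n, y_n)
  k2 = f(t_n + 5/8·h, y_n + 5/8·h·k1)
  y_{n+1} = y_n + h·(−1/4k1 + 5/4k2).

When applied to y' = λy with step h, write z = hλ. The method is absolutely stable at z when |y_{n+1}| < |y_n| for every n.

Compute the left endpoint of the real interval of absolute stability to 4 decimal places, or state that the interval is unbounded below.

Test eqn y'=λy, z=hλ:
  k1=λy_n ⇒ h·k1=z·y_n;  k2=λ(1+5/8z)y_n ⇒ h·k2=z(1+5/8z)y_n
  y_{n+1}/y_n = 1 − 1/4z + 5/4z(1+5/8z) = 1 + z + 25/32z²
  R(z) = 1 + z + 25/32z².

Need |R(x)|<1, x<0.
x=-1.28: |R|=1.0000
R=1: x+25/32x²=0 ⇒ x=−32/25=-1.2800; min R=1−1/(4·25/32)=0.6800>−1
Confirm numerically:
  x=-1.185: |R|=0.91205 <1
  x=-0.980: |R|=0.77031 <1
  x=-0.917: |R|=0.73994 <1
  x=-1.870: |R|=1.86195 >1
  x=-1.843: |R|=1.81063 >1
  x=-1.356: |R|=1.08051 >1
Interval (-1.2800, 0).

left endpoint -1.2800.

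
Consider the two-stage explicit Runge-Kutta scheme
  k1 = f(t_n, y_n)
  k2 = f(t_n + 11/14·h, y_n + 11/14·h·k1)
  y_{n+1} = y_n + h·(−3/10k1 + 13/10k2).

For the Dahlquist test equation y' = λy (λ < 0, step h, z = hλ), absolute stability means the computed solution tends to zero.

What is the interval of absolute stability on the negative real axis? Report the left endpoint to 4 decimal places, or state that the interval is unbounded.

z∈(-0.9790,0).

Test eqn y'=λy, z=hλ:
  k1=λy_n ⇒ h·k1=z·y_n;  k2=λ(1+11/14z)y_n ⇒ h·k2=z(1+11/14z)y_n
  y_{n+1}/y_n = 1 − 3/10z + 13/10z(1+11/14z) = 1 + z + 143/140z²
  so R(z) = 1 + z + 143/140z².

Need |R(x)|<1, x<0.
x=-0.33: |R|=0.7812
R=1: x+143/140x²=0 ⇒ x=−140/143=-0.9790; min R=1−1/(4·143/140)=0.7552>−1
Confirm numerically:
  x=-0.601: |R|=0.76794 <1
  x=-0.570: |R|=0.76186 <1
  x=-0.539: |R|=0.75775 <1
  x=-1.426: |R|=1.65105 >1
  x=-1.368: |R|=1.54353 >1
  x=-1.111: |R|=1.14977 >1
Interval (-0.9790, 0).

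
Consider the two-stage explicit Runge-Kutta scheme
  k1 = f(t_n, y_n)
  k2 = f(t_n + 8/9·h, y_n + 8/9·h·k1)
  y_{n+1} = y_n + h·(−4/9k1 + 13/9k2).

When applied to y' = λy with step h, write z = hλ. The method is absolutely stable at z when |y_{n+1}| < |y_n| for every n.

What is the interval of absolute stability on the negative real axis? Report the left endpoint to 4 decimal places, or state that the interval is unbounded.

Set f=λy, z=hλ:
  k1=λy_n ⇒ h·k1=z·y_n;  k2=λ(1+8/9z)y_n ⇒ h·k2=z(1+8/9z)y_n
  y_{n+1}/y_n = 1 − 4/9z + 13/9z(1+8/9z) = 1 + z + 104/81z²
  so R(z) = 1 + z + 104/81z².

Find x<0 with |R(x)|<1.
x=-1.11: |R|=1.4720
R=1: x+104/81x²=0 ⇒ x=−81/104=-0.7788; min R=1−1/(4·104/81)=0.8053>−1
Confirm numerically:
  x=-0.597: |R|=0.86061 <1
  x=-0.537: |R|=0.83325 <1
  x=-0.485: |R|=0.81702 <1
  x=-1.336: |R|=1.95572 >1
  x=-1.174: |R|=1.59564 >1
  x=-0.950: |R|=1.20877 >1
So |R|<1 on (-0.7788, 0).

z∈(-0.7788,0).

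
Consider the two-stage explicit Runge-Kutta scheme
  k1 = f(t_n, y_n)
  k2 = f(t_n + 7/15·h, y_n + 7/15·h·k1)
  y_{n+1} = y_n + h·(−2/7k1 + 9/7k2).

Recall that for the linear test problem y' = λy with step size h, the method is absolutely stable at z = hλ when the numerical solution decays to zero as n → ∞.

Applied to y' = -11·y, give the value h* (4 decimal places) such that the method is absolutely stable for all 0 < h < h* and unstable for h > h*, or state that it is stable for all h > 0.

Test eqn y'=λy, z=hλ:
  k1=λy_n ⇒ h·k1=z·y_n;  k2=λ(1+7/15z)y_n ⇒ h·k2=z(1+7/15z)y_n
  y_{n+1}/y_n = 1 − 2/7z + 9/7z(1+7/15z) = 1 + z + 3/5z²
  so R(z) = 1 + z + 3/5z².

Boundary: |R(x)|=1, x<0.
x=-0.64: |R|=0.6058
R=1: x+3/5x²=0 ⇒ x=−5/3=-1.6667; min R=1−1/(4·3/5)=0.5833>−1
Confirm numerically:
  x=-1.354: |R|=0.74599 <1
  x=-1.118: |R|=0.63195 <1
  x=-0.953: |R|=0.59193 <1
  x=-2.236: |R|=1.76382 >1
  x=-1.698: |R|=1.03192 >1
Stable set (-1.6667, 0).

(-1.6667,0); λ=-11 ⇒ h* = (5/3)/11 = 0.1515.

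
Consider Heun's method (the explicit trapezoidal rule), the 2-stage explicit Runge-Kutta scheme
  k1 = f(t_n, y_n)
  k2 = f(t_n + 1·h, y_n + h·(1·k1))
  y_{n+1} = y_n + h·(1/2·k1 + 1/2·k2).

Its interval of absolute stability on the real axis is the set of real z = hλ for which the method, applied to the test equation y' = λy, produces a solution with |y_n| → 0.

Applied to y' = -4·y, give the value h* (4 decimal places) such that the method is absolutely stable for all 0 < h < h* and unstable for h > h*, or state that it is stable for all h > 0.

Test eqn y'=λy, z=hλ:
  order 2, 2-stage ⇒ R(z)=1+z+z^2/2
  (e.g. R(-0.47)=0.64045, |R|=0.64045)

Find x<0 with |R(x)|<1.
x=-0.47: |R|=0.6404
|R(-2.09)|=1.0940 |R(-2.06)|=1.0618 |R(-1.78)|=0.8042
Bisect:
  x_lo=-2.7012 |R|=1.9471  x_hi=-0.3628 |R|=0.7030
  mid=-1.53200 |R|=0.64151 →hi
  mid=-2.11662 |R|=1.12342 →lo
  mid=-1.82431 |R|=0.83974 →hi
  mid=-1.97047 |R|=0.97090 →hi
  mid=-2.04354 |R|=1.04449 →lo
  mid=-2.00701 |R|=1.00703 →lo
  mid=-1.98874 |R|=0.98880 →hi
  ...
  [-2.00001,-1.99987] ⇒ x*=-2.0000
Stable set (-2.0000, 0).

(-2.0000,0); λ=-4 ⇒ h* = 0.5000.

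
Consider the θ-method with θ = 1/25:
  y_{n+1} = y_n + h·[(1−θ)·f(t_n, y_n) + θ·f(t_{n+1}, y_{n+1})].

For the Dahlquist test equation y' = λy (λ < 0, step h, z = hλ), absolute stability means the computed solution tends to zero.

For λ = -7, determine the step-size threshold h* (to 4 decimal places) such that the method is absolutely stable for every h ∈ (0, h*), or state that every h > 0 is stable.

(-2.1739,0); λ=-7 ⇒ h* = (50/23)/7 = 0.3106.

With y'=λy (z=hλ):
  y_{n+1} = y_n + z·[24/25·y_n + 1/25·y_{n+1}] ⇒ (1 − 1/25z)y_{n+1} = (1 + 24/25z)y_n
  R(z) = (1 + 24/25z)/(1 − 1/25z).

Need |R(x)|<1, x<0.
x=-1.69: |R|=0.5830
R=−1: 1+24/25x = −1+1/25x ⇒ -23/25x=2 ⇒ x=2/(-23/25)=-2.1739
Confirm numerically:
  x=-2.108: |R|=0.94408 <1
  x=-1.762: |R|=0.64599 <1
  x=-1.666: |R|=0.56191 <1
  x=-1.523: |R|=0.43555 <1
  x=-2.662: |R|=1.40583 >1
  x=-2.637: |R|=1.38539 >1
Stable set (-2.1739, 0).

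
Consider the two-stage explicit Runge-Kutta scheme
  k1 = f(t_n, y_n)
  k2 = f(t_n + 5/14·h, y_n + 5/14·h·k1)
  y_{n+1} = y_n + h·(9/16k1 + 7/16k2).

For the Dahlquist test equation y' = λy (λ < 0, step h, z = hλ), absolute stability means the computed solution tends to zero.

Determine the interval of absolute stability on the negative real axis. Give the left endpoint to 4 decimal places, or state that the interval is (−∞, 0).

Test eqn y'=λy, z=hλ:
  k1=λy_n ⇒ h·k1=z·y_n;  k2=λ(1+5/14z)y_n ⇒ h·k2=z(1+5/14z)y_n
  y_{n+1}/y_n = 1 + 9/16z + 7/16z(1+5/14z) = 1 + z + 5/32z²
  Hence R(z) = 1 + z + 5/32z².

Need |R(x)|<1, x<0.
x=-0.53: |R|=0.5139
R=1: x+5/32x²=0 ⇒ x=−32/5=-6.4000; min R=1−1/(4·5/32)=-0.6000>−1
Confirm numerically:
  x=-6.092: |R|=0.70682 <1
  x=-4.565: |R|=0.30887 <1
  x=-4.303: |R|=0.40990 <1
  x=-3.076: |R|=0.59760 <1
  x=-6.913: |R|=1.55412 >1
  x=-6.783: |R|=1.40592 >1
So |R|<1 on (-6.4000, 0).

(-6.4000, 0).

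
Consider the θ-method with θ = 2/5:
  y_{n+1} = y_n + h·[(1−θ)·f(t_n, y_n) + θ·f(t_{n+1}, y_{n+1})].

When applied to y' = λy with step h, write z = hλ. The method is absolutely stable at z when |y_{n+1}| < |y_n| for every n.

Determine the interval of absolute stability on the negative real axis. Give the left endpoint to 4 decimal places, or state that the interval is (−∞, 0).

(-10.0000, 0).

With y'=λy (z=hλ):
  y_{n+1} = y_n + z·[3/5·y_n + 2/5·y_{n+1}] ⇒ (1 − 2/5z)y_{n+1} = (1 + 3/5z)y_n
  ⇒ R(z) = (1 + 3/5z)/(1 − 2/5z).

Solve |R(x)|<1 on ℝ⁻.
x=-0.46: |R|=0.6115
R=−1: 1+3/5x = −1+2/5x ⇒ -1/5x=2 ⇒ x=2/(-1/5)=-10.0000
Confirm numerically:
  x=-9.294: |R|=0.97007 <1
  x=-8.918: |R|=0.95262 <1
  x=-7.112: |R|=0.84977 <1
  x=-10.498: |R|=1.01916 >1
  x=-10.254: |R|=1.00996 >1
So |R|<1 on (-10.0000, 0).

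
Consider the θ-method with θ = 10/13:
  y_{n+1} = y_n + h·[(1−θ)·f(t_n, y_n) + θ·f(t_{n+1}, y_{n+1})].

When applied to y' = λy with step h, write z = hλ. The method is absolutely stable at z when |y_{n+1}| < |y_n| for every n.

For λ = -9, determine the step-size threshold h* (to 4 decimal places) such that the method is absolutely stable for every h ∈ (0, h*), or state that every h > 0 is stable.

Test eqn y'=λy, z=hλ:
  y_{n+1} = y_n + z·[3/13·y_n + 10/13·y_{n+1}] ⇒ (1 − 10/13z)y_{n+1} = (1 + 3/13z)y_n
  so R(z) = (1 + 3/13z)/(1 − 10/13z).

Find x<0 with |R(x)|<1.
x=-1.68: |R|=0.2671
x=-2: |R|=0.2121
x=-10: |R|=0.1504
x=-100: |R|=0.2833
θ=10/13≥1/2 ⇒ |1+3/13x|<|1−10/13x| ∀x<0 ⇒ unbounded interval.

unbounded; (−∞, 0). Any h>0 works for λ=-9.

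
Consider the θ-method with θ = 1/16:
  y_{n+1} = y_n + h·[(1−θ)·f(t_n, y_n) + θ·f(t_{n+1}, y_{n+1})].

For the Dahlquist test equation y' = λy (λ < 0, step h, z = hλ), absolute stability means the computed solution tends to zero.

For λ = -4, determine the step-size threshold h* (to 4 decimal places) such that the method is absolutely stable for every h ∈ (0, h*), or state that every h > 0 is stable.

(-2.2857,0); λ=-4 ⇒ h* = (16/7)/4 = 0.5714.

Test eqn y'=λy, z=hλ:
  y_{n+1} = y_n + z·[15/16·y_n + 1/16·y_{n+1}] ⇒ (1 − 1/16z)y_{n+1} = (1 + 15/16z)y_n
  Hence R(z) = (1 + 15/16z)/(1 − 1/16z).

Need |R(x)|<1, x<0.
x=-1.29: |R|=0.1938
R=−1: 1+15/16x = −1+1/16x ⇒ -7/8x=2 ⇒ x=2/(-7/8)=-2.2857
Confirm numerically:
  x=-2.071: |R|=0.83366 <1
  x=-1.703: |R|=0.53917 <1
  x=-1.426: |R|=0.30931 <1
  x=-2.846: |R|=1.41622 >1
  x=-2.725: |R|=1.32844 >1
Stable set (-2.2857, 0).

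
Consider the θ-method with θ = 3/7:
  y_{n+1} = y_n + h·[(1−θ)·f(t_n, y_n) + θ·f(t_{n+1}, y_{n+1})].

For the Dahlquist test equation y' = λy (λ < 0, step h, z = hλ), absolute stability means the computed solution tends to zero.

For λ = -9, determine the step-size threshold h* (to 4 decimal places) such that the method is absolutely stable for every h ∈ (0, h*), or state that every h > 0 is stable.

(-14.0000,0); λ=-9 ⇒ h* = (14)/9 = 1.5556.

Set f=λy, z=hλ:
  y_{n+1} = y_n + z·[4/7·y_n + 3/7·y_{n+1}] ⇒ (1 − 3/7z)y_{n+1} = (1 + 4/7z)y_n
  ⇒ R(z) = (1 + 4/7z)/(1 − 3/7z).

Need |R(x)|<1, x<0.
x=-0.46: |R|=0.6158
R=−1: 1+4/7x = −1+3/7x ⇒ -1/7x=2 ⇒ x=2/(-1/7)=-14.0000
Confirm numerically:
  x=-13.949: |R|=0.99896 <1
  x=-8.542: |R|=0.83271 <1
  x=-7.874: |R|=0.79995 <1
  x=-5.795: |R|=0.66352 <1
  x=-14.226: |R|=1.00455 >1
  x=-14.077: |R|=1.00156 >1
Stable set (-14.0000, 0).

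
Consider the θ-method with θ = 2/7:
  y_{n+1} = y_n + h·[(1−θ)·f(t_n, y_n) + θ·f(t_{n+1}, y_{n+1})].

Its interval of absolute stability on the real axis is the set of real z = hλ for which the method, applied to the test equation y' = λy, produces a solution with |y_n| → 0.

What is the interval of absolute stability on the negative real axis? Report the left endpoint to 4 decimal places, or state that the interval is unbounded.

Set f=λy, z=hλ:
  y_{n+1} = y_n + z·[5/7·y_n + 2/7·y_{n+1}] ⇒ (1 − 2/7z)y_{n+1} = (1 + 5/7z)y_n
  so R(z) = (1 + 5/7z)/(1 − 2/7z).

Boundary: |R(x)|=1, x<0.
x=-1.46: |R|=0.0302
R=−1: 1+5/7x = −1+2/7x ⇒ -3/7x=2 ⇒ x=2/(-3/7)=-4.6667
Confirm numerically:
  x=-3.044: |R|=0.62806 <1
  x=-2.951: |R|=0.60107 <1
  x=-2.230: |R|=0.36213 <1
  x=-2.010: |R|=0.27677 <1
  x=-4.882: |R|=1.03853 >1
  x=-4.827: |R|=1.02888 >1
  x=-4.770: |R|=1.01874 >1
Stable set (-4.6667, 0).

z∈(-4.6667,0).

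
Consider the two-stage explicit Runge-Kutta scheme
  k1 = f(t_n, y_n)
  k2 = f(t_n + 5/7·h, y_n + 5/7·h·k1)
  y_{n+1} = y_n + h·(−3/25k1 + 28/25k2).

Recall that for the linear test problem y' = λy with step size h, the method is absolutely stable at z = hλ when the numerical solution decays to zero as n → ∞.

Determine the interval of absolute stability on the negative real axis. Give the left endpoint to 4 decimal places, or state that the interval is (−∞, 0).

(-1.2500, 0).

With y'=λy (z=hλ):
  k1=λy_n ⇒ h·k1=z·y_n;  k2=λ(1+5/7z)y_n ⇒ h·k2=z(1+5/7z)y_n
  y_{n+1}/y_n = 1 − 3/25z + 28/25z(1+5/7z) = 1 + z + 4/5z²
  so R(z) = 1 + z + 4/5z².

Solve |R(x)|<1 on ℝ⁻.
x=-1.56: |R|=1.3869
R=1: x+4/5x²=0 ⇒ x=−5/4=-1.2500; min R=1−1/(4·4/5)=0.6875>−1
Confirm numerically:
  x=-1.154: |R|=0.91137 <1
  x=-0.669: |R|=0.68905 <1
  x=-0.592: |R|=0.68837 <1
  x=-0.554: |R|=0.69153 <1
  x=-1.681: |R|=1.57961 >1
  x=-1.590: |R|=1.43248 >1
  x=-1.335: |R|=1.09078 >1
Stable set (-1.2500, 0).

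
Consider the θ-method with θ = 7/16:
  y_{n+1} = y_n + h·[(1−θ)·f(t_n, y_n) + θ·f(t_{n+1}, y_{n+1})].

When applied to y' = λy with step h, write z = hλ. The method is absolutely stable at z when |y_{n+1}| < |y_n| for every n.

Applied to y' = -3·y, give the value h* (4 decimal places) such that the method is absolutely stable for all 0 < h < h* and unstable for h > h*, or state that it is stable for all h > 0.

On y'=λy, z=hλ:
  y_{n+1} = y_n + z·[9/16·y_n + 7/16·y_{n+1}] ⇒ (1 − 7/16z)y_{n+1} = (1 + 9/16z)y_n
  R(z) = (1 + 9/16z)/(1 − 7/16z).

Solve |R(x)|<1 on ℝ⁻.
x=-0.59: |R|=0.5310
R=−1: 1+9/16x = −1+7/16x ⇒ -1/8x=2 ⇒ x=2/(-1/8)=-16.0000
Confirm numerically:
  x=-15.748: |R|=0.99601 <1
  x=-15.025: |R|=0.98391 <1
  x=-12.877: |R|=0.94115 <1
  x=-6.502: |R|=0.69119 <1
  x=-16.282: |R|=1.00434 >1
  x=-16.061: |R|=1.00095 >1
Stable set (-16.0000, 0).

(-16.0000,0); λ=-3 ⇒ h* = (16)/3 = 5.3333.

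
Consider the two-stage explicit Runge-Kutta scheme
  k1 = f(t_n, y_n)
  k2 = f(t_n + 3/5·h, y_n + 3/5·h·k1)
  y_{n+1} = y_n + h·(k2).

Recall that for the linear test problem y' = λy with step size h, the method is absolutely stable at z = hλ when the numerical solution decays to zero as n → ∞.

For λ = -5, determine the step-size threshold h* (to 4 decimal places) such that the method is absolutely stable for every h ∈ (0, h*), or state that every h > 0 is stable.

(-1.6667,0); λ=-5 ⇒ h* = (5/3)/5 = 0.3333.

On y'=λy, z=hλ:
  k1=λy_n ⇒ h·k1=z·y_n;  k2=λ(1+3/5z)y_n ⇒ h·k2=z(1+3/5z)y_n
  y_{n+1}/y_n = 1 + z(1+3/5z) = 1 + z + 3/5z²
  Hence R(z) = 1 + z + 3/5z².

Boundary: |R(x)|=1, x<0.
x=-1.68: |R|=1.0134
R=1: x+3/5x²=0 ⇒ x=−5/3=-1.6667; min R=1−1/(4·3/5)=0.5833>−1
Confirm numerically:
  x=-1.410: |R|=0.78286 <1
  x=-0.821: |R|=0.58342 <1
  x=-0.683: |R|=0.59689 <1
  x=-2.145: |R|=1.61561 >1
  x=-1.871: |R|=1.22938 >1
  x=-1.808: |R|=1.15332 >1
So |R|<1 on (-1.6667, 0).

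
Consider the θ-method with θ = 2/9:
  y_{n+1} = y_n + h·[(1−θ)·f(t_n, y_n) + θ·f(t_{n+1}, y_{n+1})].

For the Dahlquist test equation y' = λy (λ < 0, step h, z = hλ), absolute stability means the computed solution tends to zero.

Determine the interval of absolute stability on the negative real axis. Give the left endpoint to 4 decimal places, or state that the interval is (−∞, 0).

(-3.6000, 0).

On y'=λy, z=hλ:
  y_{n+1} = y_n + z·[7/9·y_n + 2/9·y_{n+1}] ⇒ (1 − 2/9z)y_{n+1} = (1 + 7/9z)y_n
  so R(z) = (1 + 7/9z)/(1 − 2/9z).

Find x<0 with |R(x)|<1.
x=-0.79: |R|=0.3280
R=−1: 1+7/9x = −1+2/9x ⇒ -5/9x=2 ⇒ x=2/(-5/9)=-3.6000
Confirm numerically:
  x=-3.498: |R|=0.96812 <1
  x=-2.756: |R|=0.70921 <1
  x=-2.029: |R|=0.39845 <1
  x=-1.754: |R|=0.26207 <1
  x=-3.794: |R|=1.05848 >1
  x=-3.629: |R|=1.00892 >1
Interval (-3.6000, 0).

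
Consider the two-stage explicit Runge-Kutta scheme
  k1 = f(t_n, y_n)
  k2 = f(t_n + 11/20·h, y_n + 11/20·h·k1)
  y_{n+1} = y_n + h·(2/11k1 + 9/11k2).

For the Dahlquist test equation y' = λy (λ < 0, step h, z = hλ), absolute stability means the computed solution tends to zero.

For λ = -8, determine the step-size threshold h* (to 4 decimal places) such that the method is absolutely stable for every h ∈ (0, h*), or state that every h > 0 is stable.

On y'=λy, z=hλ:
  k1=λy_n ⇒ h·k1=z·y_n;  k2=λ(1+11/20z)y_n ⇒ h·k2=z(1+11/20z)y_n
  y_{n+1}/y_n = 1 + 2/11z + 9/11z(1+11/20z) = 1 + z + 9/20z²
  ⇒ R(z) = 1 + z + 9/20z².

Find x<0 with |R(x)|<1.
x=-0.8: |R|=0.4880
R=1: x+9/20x²=0 ⇒ x=−20/9=-2.2222; min R=1−1/(4·9/20)=0.4444>−1
Confirm numerically:
  x=-2.092: |R|=0.87741 <1
  x=-1.869: |R|=0.70292 <1
  x=-1.862: |R|=0.69817 <1
  x=-1.840: |R|=0.68352 <1
  x=-2.740: |R|=1.63842 >1
  x=-2.493: |R|=1.30377 >1
Interval (-2.2222, 0).

(-2.2222,0); λ=-8 ⇒ h* = (20/9)/8 = 0.2778.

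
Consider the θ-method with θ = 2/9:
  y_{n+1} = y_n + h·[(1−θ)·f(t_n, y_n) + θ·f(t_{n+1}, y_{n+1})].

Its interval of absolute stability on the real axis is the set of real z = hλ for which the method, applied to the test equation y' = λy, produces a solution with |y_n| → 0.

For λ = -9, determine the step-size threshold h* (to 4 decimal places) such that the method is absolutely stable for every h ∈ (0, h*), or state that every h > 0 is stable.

(-3.6000,0); λ=-9 ⇒ h* = (18/5)/9 = 0.4000.

Test eqn y'=λy, z=hλ:
  y_{n+1} = y_n + z·[7/9·y_n + 2/9·y_{n+1}] ⇒ (1 − 2/9z)y_{n+1} = (1 + 7/9z)y_n
  Hence R(z) = (1 + 7/9z)/(1 − 2/9z).

Solve |R(x)|<1 on ℝ⁻.
x=-0.7: |R|=0.3942
R=−1: 1+7/9x = −1+2/9x ⇒ -5/9x=2 ⇒ x=2/(-5/9)=-3.6000
Confirm numerically:
  x=-3.553: |R|=0.98541 <1
  x=-2.327: |R|=0.53384 <1
  x=-2.277: |R|=0.51195 <1
  x=-1.640: |R|=0.20195 <1
  x=-4.106: |R|=1.14699 >1
  x=-4.005: |R|=1.11905 >1
Stable set (-3.6000, 0).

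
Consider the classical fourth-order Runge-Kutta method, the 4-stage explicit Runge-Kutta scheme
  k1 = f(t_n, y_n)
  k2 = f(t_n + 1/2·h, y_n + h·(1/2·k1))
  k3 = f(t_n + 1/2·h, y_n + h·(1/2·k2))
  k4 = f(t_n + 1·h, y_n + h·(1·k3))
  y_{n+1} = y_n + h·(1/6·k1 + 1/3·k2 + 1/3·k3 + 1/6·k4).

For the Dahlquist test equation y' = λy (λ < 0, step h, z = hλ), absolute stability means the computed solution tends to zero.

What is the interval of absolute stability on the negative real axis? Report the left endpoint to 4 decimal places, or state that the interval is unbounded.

With y'=λy (z=hλ):
  order 4, 4-stage ⇒ R(z)=1+z+z^2/2+z^3/6+z^4/24
  (e.g. R(-0.4)=0.67040, |R|=0.67040)

Need |R(x)|<1, x<0.
x=-0.4: |R|=0.6704
|R(-2.95)|=1.2781 |R(-2.19)|=0.4159 |R(-1.69)|=0.2735
Bisect:
  x_lo=-3.1879 |R|=1.7971  x_hi=-0.2071 |R|=0.8130
  mid=-1.69747 |R|=0.27399 →hi
  mid=-2.44266 |R|=0.59492 →hi
  mid=-2.81526 |R|=1.04612 →lo
  mid=-2.62896 |R|=0.78877 →hi
  mid=-2.72211 |R|=0.90884 →hi
  mid=-2.76868 |R|=0.97524 →hi
  mid=-2.79197 |R|=1.01011 →lo
  mid=-2.78033 |R|=0.99253 →hi
  mid=-2.78615 |R|=1.00129 →lo
  mid=-2.78324 |R|=0.99690 →hi
  ...
  [-2.78542,-2.78524] ⇒ x*=-2.7853
So |R|<1 on (-2.7853, 0).

(-2.7853, 0).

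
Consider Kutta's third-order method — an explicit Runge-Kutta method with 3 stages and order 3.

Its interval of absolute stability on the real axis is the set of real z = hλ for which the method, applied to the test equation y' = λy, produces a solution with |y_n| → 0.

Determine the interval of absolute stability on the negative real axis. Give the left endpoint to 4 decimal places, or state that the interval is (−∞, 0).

On y'=λy, z=hλ:
  order 3, 3-stage ⇒ R(z)=1+z+z^2/2+z^3/6
  (e.g. R(-0.42)=0.65585, |R|=0.65585)

Solve |R(x)|<1 on ℝ⁻.
x=-0.42: |R|=0.6559
|R(-2.01)|=0.3434 |R(-1.32)|=0.1679 |R(-0.89)|=0.3886
Bisect:
  x_lo=-3.2263 |R|=2.6189  x_hi=-0.2444 |R|=0.7831
  mid=-1.73533 |R|=0.10060 →hi
  mid=-2.48081 |R|=0.94826 →hi
  mid=-2.85356 |R|=1.65481 →lo
  mid=-2.66718 |R|=1.27258 →lo
  mid=-2.57400 |R|=1.10359 →lo
  mid=-2.52741 |R|=1.02427 →lo
  mid=-2.50411 |R|=0.98586 →hi
  mid=-2.51576 |R|=1.00496 →lo
  mid=-2.50993 |R|=0.99538 →hi
  ...
  [-2.51285,-2.51266] ⇒ x*=-2.5127
Interval (-2.5127, 0).

(-2.5127, 0).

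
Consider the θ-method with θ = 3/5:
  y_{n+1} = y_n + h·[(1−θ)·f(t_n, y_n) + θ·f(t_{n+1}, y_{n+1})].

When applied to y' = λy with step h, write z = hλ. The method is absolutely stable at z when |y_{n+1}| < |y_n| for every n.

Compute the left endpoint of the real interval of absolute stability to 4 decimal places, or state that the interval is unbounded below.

unbounded; (−∞, 0).

On y'=λy, z=hλ:
  y_{n+1} = y_n + z·[2/5·y_n + 3/5·y_{n+1}] ⇒ (1 − 3/5z)y_{n+1} = (1 + 2/5z)y_n
  ⇒ R(z) = (1 + 2/5z)/(1 − 3/5z).

Need |R(x)|<1, x<0.
x=-1.73: |R|=0.1511
x=-2: |R|=0.0909
x=-10: |R|=0.4286
x=-100: |R|=0.6393
θ=3/5≥1/2 ⇒ |1+2/5x|<|1−3/5x| ∀x<0 ⇒ unbounded interval.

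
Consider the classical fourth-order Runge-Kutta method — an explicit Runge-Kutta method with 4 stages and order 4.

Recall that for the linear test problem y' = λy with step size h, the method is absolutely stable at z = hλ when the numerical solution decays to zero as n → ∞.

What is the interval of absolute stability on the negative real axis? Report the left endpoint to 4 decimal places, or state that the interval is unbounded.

Test eqn y'=λy, z=hλ:
  order 4, 4-stage ⇒ R(z)=1+z+z^2/2+z^3/6+z^4/24
  (e.g. R(-1.24)=0.30954, |R|=0.30954)

Boundary: |R(x)|=1, x<0.
x=-1.24: |R|=0.3095
|R(-1.95)|=0.3179 |R(-1.88)|=0.3003 |R(-1.3)|=0.2978
Bisect:
  x_lo=-3.5314 |R|=2.8440  x_hi=-0.2431 |R|=0.7842
  mid=-1.88721 |R|=0.30187 →hi
  mid=-2.70929 |R|=0.89133 →hi
  mid=-3.12033 |R|=1.63434 →lo
  mid=-2.91481 |R|=1.21348 →lo
  mid=-2.81205 |R|=1.04109 →lo
  mid=-2.76067 |R|=0.96350 →hi
  mid=-2.78636 |R|=1.00161 →lo
  mid=-2.77351 |R|=0.98238 →hi
  mid=-2.77994 |R|=0.99195 →hi
  ...
  [-2.78535,-2.78515] ⇒ x*=-2.7853
Stable set (-2.7853, 0).

(-2.7853, 0).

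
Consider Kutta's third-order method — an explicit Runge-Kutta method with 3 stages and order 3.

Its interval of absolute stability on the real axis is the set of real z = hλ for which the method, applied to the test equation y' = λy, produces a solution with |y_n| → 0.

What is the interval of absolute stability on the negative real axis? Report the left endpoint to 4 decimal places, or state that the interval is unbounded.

With y'=λy (z=hλ):
  order 3, 3-stage ⇒ R(z)=1+z+z^2/2+z^3/6
  (e.g. R(-0.69)=0.49330, |R|=0.49330)

Solve |R(x)|<1 on ℝ⁻.
x=-0.69: |R|=0.4933
|R(-1.58)|=0.0108 |R(-0.92)|=0.3734 |R(-0.62)|=0.5325
Bisect:
  x_lo=-2.9015 |R|=1.7632  x_hi=-0.3000 |R|=0.7405
  mid=-1.60072 |R|=0.00316 →hi
  mid=-2.25109 |R|=0.61859 →hi
  mid=-2.57628 |R|=1.10756 →lo
  mid=-2.41369 |R|=0.84439 →hi
  mid=-2.49498 |R|=0.97103 →hi
  mid=-2.53563 |R|=1.03803 →lo
  mid=-2.51531 |R|=1.00422 →lo
  ...
  [-2.51277,-2.51261] ⇒ x*=-2.5127
Interval (-2.5127, 0).

z∈(-2.5127,0).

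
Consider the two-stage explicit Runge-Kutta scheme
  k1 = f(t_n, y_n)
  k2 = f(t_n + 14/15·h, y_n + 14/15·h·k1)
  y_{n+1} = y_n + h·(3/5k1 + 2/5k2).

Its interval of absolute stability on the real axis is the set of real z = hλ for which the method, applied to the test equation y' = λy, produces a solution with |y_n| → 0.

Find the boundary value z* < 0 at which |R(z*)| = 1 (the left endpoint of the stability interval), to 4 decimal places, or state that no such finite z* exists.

left endpoint -2.6786.

Test eqn y'=λy, z=hλ:
  k1=λy_n ⇒ h·k1=z·y_n;  k2=λ(1+14/15z)y_n ⇒ h·k2=z(1+14/15z)y_n
  y_{n+1}/y_n = 1 + 3/5z + 2/5z(1+14/15z) = 1 + z + 28/75z²
  so R(z) = 1 + z + 28/75z².

Solve |R(x)|<1 on ℝ⁻.
x=-1.19: |R|=0.3387
R=1: x+28/75x²=0 ⇒ x=−75/28=-2.6786; min R=1−1/(4·28/75)=0.3304>−1
Confirm numerically:
  x=-1.876: |R|=0.43790 <1
  x=-1.462: |R|=0.33598 <1
  x=-1.378: |R|=0.33092 <1
  x=-1.209: |R|=0.33669 <1
  x=-2.889: |R|=1.22696 >1
  x=-2.727: |R|=1.04930 >1
Interval (-2.6786, 0).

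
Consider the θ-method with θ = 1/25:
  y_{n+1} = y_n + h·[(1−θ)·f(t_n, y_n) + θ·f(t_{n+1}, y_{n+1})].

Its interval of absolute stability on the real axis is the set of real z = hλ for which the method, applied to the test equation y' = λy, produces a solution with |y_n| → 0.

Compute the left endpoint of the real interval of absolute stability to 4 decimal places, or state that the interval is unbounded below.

On y'=λy, z=hλ:
  y_{n+1} = y_n + z·[24/25·y_n + 1/25·y_{n+1}] ⇒ (1 − 1/25z)y_{n+1} = (1 + 24/25z)y_n
  so R(z) = (1 + 24/25z)/(1 − 1/25z).

Boundary: |R(x)|=1, x<0.
x=-1.52: |R|=0.4329
R=−1: 1+24/25x = −1+1/25x ⇒ -23/25x=2 ⇒ x=2/(-23/25)=-2.1739
Confirm numerically:
  x=-1.962: |R|=0.81923 <1
  x=-1.904: |R|=0.76925 <1
  x=-1.630: |R|=0.53023 <1
  x=-1.058: |R|=0.01504 <1
  x=-2.575: |R|=1.33454 >1
  x=-2.385: |R|=1.17729 >1
Interval (-2.1739, 0).

z* = -2.1739.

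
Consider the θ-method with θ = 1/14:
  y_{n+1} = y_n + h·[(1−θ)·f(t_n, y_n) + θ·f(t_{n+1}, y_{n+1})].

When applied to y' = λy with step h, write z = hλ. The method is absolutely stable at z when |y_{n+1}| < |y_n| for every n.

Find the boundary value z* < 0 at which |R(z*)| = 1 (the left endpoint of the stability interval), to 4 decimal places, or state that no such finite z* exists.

Set f=λy, z=hλ:
  y_{n+1} = y_n + z·[13/14·y_n + 1/14·y_{n+1}] ⇒ (1 − 1/14z)y_{n+1} = (1 + 13/14z)y_n
  so R(z) = (1 + 13/14z)/(1 − 1/14z).

Solve |R(x)|<1 on ℝ⁻.
x=-1.68: |R|=0.5000
R=−1: 1+13/14x = −1+1/14x ⇒ -6/7x=2 ⇒ x=2/(-6/7)=-2.3333
Confirm numerically:
  x=-2.105: |R|=0.82987 <1
  x=-1.656: |R|=0.48084 <1
  x=-0.995: |R|=0.07102 <1
  x=-2.819: |R|=1.34651 >1
  x=-2.722: |R|=1.27891 >1
  x=-2.512: |R|=1.12984 >1
Interval (-2.3333, 0).

z* = -2.3333.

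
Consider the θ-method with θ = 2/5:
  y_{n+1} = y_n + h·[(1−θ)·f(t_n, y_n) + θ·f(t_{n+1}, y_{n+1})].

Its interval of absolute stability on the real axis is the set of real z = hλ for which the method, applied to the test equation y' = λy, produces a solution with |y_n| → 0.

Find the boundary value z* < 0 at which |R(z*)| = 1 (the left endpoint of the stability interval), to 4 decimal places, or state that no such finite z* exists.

left endpoint -10.0000.

With y'=λy (z=hλ):
  y_{n+1} = y_n + z·[3/5·y_n + 2/5·y_{n+1}] ⇒ (1 − 2/5z)y_{n+1} = (1 + 3/5z)y_n
  Hence R(z) = (1 + 3/5z)/(1 − 2/5z).

Solve |R(x)|<1 on ℝ⁻.
x=-1.52: |R|=0.0547
R=−1: 1+3/5x = −1+2/5x ⇒ -1/5x=2 ⇒ x=2/(-1/5)=-10.0000
Confirm numerically:
  x=-8.827: |R|=0.94822 <1
  x=-6.395: |R|=0.79736 <1
  x=-5.061: |R|=0.67339 <1
  x=-4.387: |R|=0.59249 <1
  x=-10.544: |R|=1.02085 >1
  x=-10.402: |R|=1.01558 >1
  x=-10.126: |R|=1.00499 >1
Stable set (-10.0000, 0).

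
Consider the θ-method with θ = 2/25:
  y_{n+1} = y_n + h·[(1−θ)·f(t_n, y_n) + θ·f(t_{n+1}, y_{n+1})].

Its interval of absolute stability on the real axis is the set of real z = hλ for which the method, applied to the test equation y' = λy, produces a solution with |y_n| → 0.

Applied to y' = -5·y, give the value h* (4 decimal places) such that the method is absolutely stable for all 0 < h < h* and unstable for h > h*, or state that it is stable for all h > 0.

Test eqn y'=λy, z=hλ:
  y_{n+1} = y_n + z·[23/25·y_n + 2/25·y_{n+1}] ⇒ (1 − 2/25z)y_{n+1} = (1 + 23/25z)y_n
  Hence R(z) = (1 + 23/25z)/(1 − 2/25z).

Find x<0 with |R(x)|<1.
x=-0.53: |R|=0.4916
R=−1: 1+23/25x = −1+2/25x ⇒ -21/25x=2 ⇒ x=2/(-21/25)=-2.3810
Confirm numerically:
  x=-2.258: |R|=0.91252 <1
  x=-1.556: |R|=0.38375 <1
  x=-1.149: |R|=0.05227 <1
  x=-2.978: |R|=1.40503 >1
  x=-2.729: |R|=1.23997 >1
  x=-2.652: |R|=1.18783 >1
So |R|<1 on (-2.3810, 0).

(-2.3810,0); λ=-5 ⇒ h* = (50/21)/5 = 0.4762.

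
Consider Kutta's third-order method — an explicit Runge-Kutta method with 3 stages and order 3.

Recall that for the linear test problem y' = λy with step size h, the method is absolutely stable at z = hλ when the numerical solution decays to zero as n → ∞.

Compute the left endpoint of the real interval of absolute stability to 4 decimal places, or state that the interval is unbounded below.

Test eqn y'=λy, z=hλ:
  order 3, 3-stage ⇒ R(z)=1+z+z^2/2+z^3/6
  (e.g. R(-1.59)=0.00410, |R|=0.00410)

Boundary: |R(x)|=1, x<0.
x=-1.59: |R|=0.0041
|R(-2.49)|=0.9630 |R(-1.34)|=0.1568 |R(-1.18)|=0.2424
Bisect:
  x_lo=-3.4126 |R|=3.2136  x_hi=-0.1163 |R|=0.8902
  mid=-1.76447 |R|=0.12336 →hi
  mid=-2.58856 |R|=1.12907 →lo
  mid=-2.17651 |R|=0.52634 →hi
  mid=-2.38254 |R|=0.79837 →hi
  mid=-2.48555 |R|=0.95584 →hi
  mid=-2.53705 |R|=1.04042 →lo
  mid=-2.51130 |R|=0.99762 →hi
  mid=-2.52418 |R|=1.01889 →lo
  mid=-2.51774 |R|=1.00823 →lo
  mid=-2.51452 |R|=1.00292 →lo
  ...
  [-2.51291,-2.51271] ⇒ x*=-2.5127
Stable set (-2.5127, 0).

left endpoint -2.5127.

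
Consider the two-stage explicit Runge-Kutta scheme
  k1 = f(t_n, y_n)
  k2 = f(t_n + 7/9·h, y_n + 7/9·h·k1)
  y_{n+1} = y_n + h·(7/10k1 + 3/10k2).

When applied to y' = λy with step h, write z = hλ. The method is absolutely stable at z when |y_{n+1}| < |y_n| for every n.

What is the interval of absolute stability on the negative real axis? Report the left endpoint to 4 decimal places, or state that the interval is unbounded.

(-4.2857, 0).

On y'=λy, z=hλ:
  k1=λy_n ⇒ h·k1=z·y_n;  k2=λ(1+7/9z)y_n ⇒ h·k2=z(1+7/9z)y_n
  y_{n+1}/y_n = 1 + 7/10z + 3/10z(1+7/9z) = 1 + z + 7/30z²
  so R(z) = 1 + z + 7/30z².

Solve |R(x)|<1 on ℝ⁻.
x=-0.3: |R|=0.7210
R=1: x+7/30x²=0 ⇒ x=−30/7=-4.2857; min R=1−1/(4·7/30)=-0.0714>−1
Confirm numerically:
  x=-3.829: |R|=0.59196 <1
  x=-2.430: |R|=0.05219 <1
  x=-2.180: |R|=0.07111 <1
  x=-1.833: |R|=0.04903 <1
  x=-4.853: |R|=1.64238 >1
  x=-4.648: |R|=1.39291 >1
  x=-4.550: |R|=1.28058 >1
Interval (-4.2857, 0).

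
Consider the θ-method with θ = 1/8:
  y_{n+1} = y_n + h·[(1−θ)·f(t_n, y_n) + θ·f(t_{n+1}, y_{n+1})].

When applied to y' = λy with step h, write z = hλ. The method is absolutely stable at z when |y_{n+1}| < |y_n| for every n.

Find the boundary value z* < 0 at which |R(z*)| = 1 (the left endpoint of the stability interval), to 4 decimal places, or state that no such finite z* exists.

left endpoint -2.6667.

With y'=λy (z=hλ):
  y_{n+1} = y_n + z·[7/8·y_n + 1/8·y_{n+1}] ⇒ (1 − 1/8z)y_{n+1} = (1 + 7/8z)y_n
  R(z) = (1 + 7/8z)/(1 − 1/8z).

Find x<0 with |R(x)|<1.
x=-0.84: |R|=0.2398
R=−1: 1+7/8x = −1+1/8x ⇒ -3/4x=2 ⇒ x=2/(-3/4)=-2.6667
Confirm numerically:
  x=-2.625: |R|=0.97647 <1
  x=-2.432: |R|=0.86503 <1
  x=-2.416: |R|=0.85561 <1
  x=-1.410: |R|=0.19872 <1
  x=-3.058: |R|=1.21233 >1
  x=-2.734: |R|=1.03764 >1
So |R|<1 on (-2.6667, 0).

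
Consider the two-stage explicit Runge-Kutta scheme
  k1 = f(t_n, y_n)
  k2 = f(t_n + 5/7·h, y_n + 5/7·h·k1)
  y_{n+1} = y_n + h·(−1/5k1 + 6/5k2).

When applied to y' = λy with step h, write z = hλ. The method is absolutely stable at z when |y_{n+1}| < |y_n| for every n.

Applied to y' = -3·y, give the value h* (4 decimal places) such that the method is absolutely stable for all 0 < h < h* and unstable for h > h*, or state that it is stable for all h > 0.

With y'=λy (z=hλ):
  k1=λy_n ⇒ h·k1=z·y_n;  k2=λ(1+5/7z)y_n ⇒ h·k2=z(1+5/7z)y_n
  y_{n+1}/y_n = 1 − 1/5z + 6/5z(1+5/7z) = 1 + z + 6/7z²
  Hence R(z) = 1 + z + 6/7z².

Need |R(x)|<1, x<0.
x=-1.59: |R|=1.5769
R=1: x+6/7x²=0 ⇒ x=−7/6=-1.1667; min R=1−1/(4·6/7)=0.7083>−1
Confirm numerically:
  x=-0.593: |R|=0.70841 <1
  x=-0.536: |R|=0.71025 <1
  x=-0.477: |R|=0.71802 <1
  x=-1.704: |R|=1.78481 >1
  x=-1.530: |R|=1.47649 >1
So |R|<1 on (-1.1667, 0).

(-1.1667,0); λ=-3 ⇒ h* = (7/6)/3 = 0.3889.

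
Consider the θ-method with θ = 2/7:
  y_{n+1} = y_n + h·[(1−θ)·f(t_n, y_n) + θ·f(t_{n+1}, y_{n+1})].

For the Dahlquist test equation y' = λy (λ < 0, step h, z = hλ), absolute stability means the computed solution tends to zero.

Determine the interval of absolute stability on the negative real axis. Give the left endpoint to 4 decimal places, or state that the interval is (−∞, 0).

z∈(-4.6667,0).

Test eqn y'=λy, z=hλ:
  y_{n+1} = y_n + z·[5/7·y_n + 2/7·y_{n+1}] ⇒ (1 − 2/7z)y_{n+1} = (1 + 5/7z)y_n
  ⇒ R(z) = (1 + 5/7z)/(1 − 2/7z).

Solve |R(x)|<1 on ℝ⁻.
x=-1.06: |R|=0.1864
R=−1: 1+5/7x = −1+2/7x ⇒ -3/7x=2 ⇒ x=2/(-3/7)=-4.6667
Confirm numerically:
  x=-4.425: |R|=0.95426 <1
  x=-4.198: |R|=0.90868 <1
  x=-3.224: |R|=0.67817 <1
  x=-2.570: |R|=0.48188 <1
  x=-5.224: |R|=1.09583 >1
  x=-5.208: |R|=1.09325 >1
Interval (-4.6667, 0).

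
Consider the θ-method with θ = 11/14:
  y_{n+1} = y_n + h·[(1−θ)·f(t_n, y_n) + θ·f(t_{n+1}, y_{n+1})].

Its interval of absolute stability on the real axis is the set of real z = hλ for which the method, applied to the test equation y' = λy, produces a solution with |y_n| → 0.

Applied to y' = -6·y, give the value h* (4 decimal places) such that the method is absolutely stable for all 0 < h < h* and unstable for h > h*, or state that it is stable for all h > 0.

With y'=λy (z=hλ):
  y_{n+1} = y_n + z·[3/14·y_n + 11/14·y_{n+1}] ⇒ (1 − 11/14z)y_{n+1} = (1 + 3/14z)y_n
  ⇒ R(z) = (1 + 3/14z)/(1 − 11/14z).

Need |R(x)|<1, x<0.
x=-0.32: |R|=0.7443
x=-2: |R|=0.2222
x=-10: |R|=0.1290
x=-100: |R|=0.2567
θ=11/14≥1/2 ⇒ |1+3/14x|<|1−11/14x| ∀x<0 ⇒ unbounded interval.

unbounded; (−∞, 0). Any h>0 works for λ=-6.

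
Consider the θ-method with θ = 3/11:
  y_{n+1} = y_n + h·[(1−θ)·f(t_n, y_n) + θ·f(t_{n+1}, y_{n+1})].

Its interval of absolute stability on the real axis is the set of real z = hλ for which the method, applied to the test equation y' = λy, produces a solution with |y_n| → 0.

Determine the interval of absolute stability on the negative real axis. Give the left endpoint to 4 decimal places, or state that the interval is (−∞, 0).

With y'=λy (z=hλ):
  y_{n+1} = y_n + z·[8/11·y_n + 3/11·y_{n+1}] ⇒ (1 − 3/11z)y_{n+1} = (1 + 8/11z)y_n
  Hence R(z) = (1 + 8/11z)/(1 − 3/11z).

Boundary: |R(x)|=1, x<0.
x=-0.94: |R|=0.2518
R=−1: 1+8/11x = −1+3/11x ⇒ -5/11x=2 ⇒ x=2/(-5/11)=-4.4000
Confirm numerically:
  x=-4.264: |R|=0.97142 <1
  x=-3.693: |R|=0.83989 <1
  x=-3.664: |R|=0.83267 <1
  x=-3.150: |R|=0.69438 <1
  x=-4.918: |R|=1.10057 >1
  x=-4.784: |R|=1.07573 >1
  x=-4.447: |R|=1.00965 >1
So |R|<1 on (-4.4000, 0).

(-4.4000, 0).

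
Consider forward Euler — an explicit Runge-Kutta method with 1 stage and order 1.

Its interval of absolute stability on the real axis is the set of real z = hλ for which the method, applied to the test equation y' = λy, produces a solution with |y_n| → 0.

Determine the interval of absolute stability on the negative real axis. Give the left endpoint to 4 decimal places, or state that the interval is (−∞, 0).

z∈(-2.0000,0).

On y'=λy, z=hλ:
  order 1, 1-stage ⇒ R(z)=1+z
  (e.g. R(-1.08)=-0.08000, |R|=0.08000)

Solve |R(x)|<1 on ℝ⁻.
x=-1.08: |R|=0.0800
|R(-1.57)|=0.5700 |R(-0.83)|=0.1700 |R(-0.7)|=0.3000
Bisect:
  x_lo=-2.7464 |R|=1.7464  x_hi=-0.2418 |R|=0.7582
  mid=-1.49413 |R|=0.49413 →hi
  mid=-2.12028 |R|=1.12028 →lo
  mid=-1.80721 |R|=0.80721 →hi
  mid=-1.96374 |R|=0.96374 →hi
  mid=-2.04201 |R|=1.04201 →lo
  mid=-2.00288 |R|=1.00288 →lo
  mid=-1.98331 |R|=0.98331 →hi
  mid=-1.99310 |R|=0.99310 →hi
  mid=-1.99799 |R|=0.99799 →hi
  ...
  [-2.00013,-1.99997] ⇒ x*=-2.0000
Stable set (-2.0000, 0).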